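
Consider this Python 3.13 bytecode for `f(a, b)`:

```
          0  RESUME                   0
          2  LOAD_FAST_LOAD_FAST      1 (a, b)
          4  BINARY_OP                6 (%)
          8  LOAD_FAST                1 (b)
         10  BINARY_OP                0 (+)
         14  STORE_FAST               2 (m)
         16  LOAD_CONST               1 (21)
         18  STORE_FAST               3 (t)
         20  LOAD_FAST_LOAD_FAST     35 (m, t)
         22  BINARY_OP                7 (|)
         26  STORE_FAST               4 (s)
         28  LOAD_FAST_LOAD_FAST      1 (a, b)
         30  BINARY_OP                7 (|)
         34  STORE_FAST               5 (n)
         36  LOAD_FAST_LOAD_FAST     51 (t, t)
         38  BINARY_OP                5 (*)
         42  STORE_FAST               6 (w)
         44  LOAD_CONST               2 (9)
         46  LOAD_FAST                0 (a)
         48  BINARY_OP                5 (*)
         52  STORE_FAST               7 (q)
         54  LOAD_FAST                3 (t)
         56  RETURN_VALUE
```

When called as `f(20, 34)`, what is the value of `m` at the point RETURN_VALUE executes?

LOAD_FAST_LOAD_FAST a,b → push 20,34. Stack: [20, 34]
BINARY_OP % → 20 % 34 = 20. Stack: [20]
LOAD_FAST b → push 34. Stack: [20, 34]
BINARY_OP + → 20 + 34 = 54. Stack: [54]
STORE_FAST m → m=54. Stack: []
LOAD_CONST → push 21. Stack: [21]
STORE_FAST t → t=21. Stack: []
LOAD_FAST_LOAD_FAST m,t → push 54,21. Stack: [54, 21]
BINARY_OP | → 54 | 21 = 55. Stack: [55]
STORE_FAST s → s=55. Stack: []
LOAD_FAST_LOAD_FAST a,b → push 20,34. Stack: [20, 34]
BINARY_OP | → 20 | 34 = 54. Stack: [54]
STORE_FAST n → n=54. Stack: []
LOAD_FAST_LOAD_FAST t,t → push 21,21. Stack: [21, 21]
BINARY_OP * → 21 * 21 = 441. Stack: [441]
STORE_FAST w → w=441. Stack: []
LOAD_CONST → push 9. Stack: [9]
LOAD_FAST a → push 20. Stack: [9, 20]
BINARY_OP * → 9 * 20 = 180. Stack: [180]
STORE_FAST q → q=180. Stack: []
LOAD_FAST t → push 21. Stack: [21]
RETURN_VALUE → return 21.

54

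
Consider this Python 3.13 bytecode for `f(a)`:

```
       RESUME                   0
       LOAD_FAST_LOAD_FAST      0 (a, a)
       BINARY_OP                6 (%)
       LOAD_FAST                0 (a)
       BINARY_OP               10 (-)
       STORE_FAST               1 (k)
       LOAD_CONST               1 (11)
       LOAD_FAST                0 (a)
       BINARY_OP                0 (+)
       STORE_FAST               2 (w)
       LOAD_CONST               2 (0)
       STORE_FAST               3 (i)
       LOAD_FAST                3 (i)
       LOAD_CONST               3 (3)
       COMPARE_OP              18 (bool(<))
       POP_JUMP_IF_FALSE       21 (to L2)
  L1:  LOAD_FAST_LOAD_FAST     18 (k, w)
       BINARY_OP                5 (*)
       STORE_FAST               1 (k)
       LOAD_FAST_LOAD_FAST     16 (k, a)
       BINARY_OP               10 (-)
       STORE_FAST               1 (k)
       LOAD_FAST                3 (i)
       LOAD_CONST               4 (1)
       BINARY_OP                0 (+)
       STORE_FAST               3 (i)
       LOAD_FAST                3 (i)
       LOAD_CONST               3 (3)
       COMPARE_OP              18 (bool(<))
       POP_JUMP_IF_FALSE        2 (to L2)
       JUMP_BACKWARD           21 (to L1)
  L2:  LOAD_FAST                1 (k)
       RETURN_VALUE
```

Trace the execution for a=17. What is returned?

LOAD_FAST_LOAD_FAST a,a → push 17,17. Stack: [17, 17]
BINARY_OP % → 17 % 17 = 0. Stack: [0]
LOAD_FAST a → push 17. Stack: [0, 17]
BINARY_OP - → 0 - 17 = -17. Stack: [-17]
STORE_FAST k → k=-17. Stack: []
LOAD_CONST → push 11. Stack: [11]
LOAD_FAST a → push 17. Stack: [11, 17]
BINARY_OP + → 11 + 17 = 28. Stack: [28]
STORE_FAST w → w=28. Stack: []
LOAD_CONST → push 0. Stack: [0]
STORE_FAST i → i=0. Stack: []
LOAD_FAST i → push 0. Stack: [0]
LOAD_CONST → push 3. Stack: [0, 3]
COMPARE_OP bool(<) → 0 vs 3 = True. Stack: [True]
POP_JUMP_IF_FALSE → pop True; no jump. Stack: []
LOAD_FAST_LOAD_FAST k,w → push -17,28. Stack: [-17, 28]
BINARY_OP * → -17 * 28 = -476. Stack: [-476]
STORE_FAST k → k=-476. Stack: []
LOAD_FAST_LOAD_FAST k,a → push -476,17. Stack: [-476, 17]
BINARY_OP - → -476 - 17 = -493. Stack: [-493]
STORE_FAST k → k=-493. Stack: []
LOAD_FAST i → push 0. Stack: [0]
LOAD_CONST → push 1. Stack: [0, 1]
BINARY_OP + → 0 + 1 = 1. Stack: [1]
STORE_FAST i → i=1. Stack: []
LOAD_FAST i → push 1. Stack: [1]
LOAD_CONST → push 3. Stack: [1, 3]
COMPARE_OP bool(<) → 1 vs 3 = True. Stack: [True]
POP_JUMP_IF_FALSE → pop True; no jump. Stack: []
LOAD_FAST_LOAD_FAST k,w → push -493,28. Stack: [-493, 28]
BINARY_OP * → -493 * 28 = -13804. Stack: [-13804]
STORE_FAST k → k=-13804. Stack: []
LOAD_FAST_LOAD_FAST k,a → push -13804,17. Stack: [-13804, 17]
BINARY_OP - → -13804 - 17 = -13821. Stack: [-13821]
STORE_FAST k → k=-13821. Stack: []
LOAD_FAST i → push 1. Stack: [1]
LOAD_CONST → push 1. Stack: [1, 1]
BINARY_OP + → 1 + 1 = 2. Stack: [2]
STORE_FAST i → i=2. Stack: []
LOAD_FAST i → push 2. Stack: [2]
LOAD_CONST → push 3. Stack: [2, 3]
COMPARE_OP bool(<) → 2 vs 3 = True. Stack: [True]
POP_JUMP_IF_FALSE → pop True; no jump. Stack: []
LOAD_FAST_LOAD_FAST k,w → push -13821,28. Stack: [-13821, 28]
BINARY_OP * → -13821 * 28 = -386988. Stack: [-386988]
STORE_FAST k → k=-386988. Stack: []
LOAD_FAST_LOAD_FAST k,a → push -386988,17. Stack: [-386988, 17]
BINARY_OP - → -386988 - 17 = -387005. Stack: [-387005]
STORE_FAST k → k=-387005. Stack: []
LOAD_FAST i → push 2. Stack: [2]
LOAD_CONST → push 1. Stack: [2, 1]
BINARY_OP + → 2 + 1 = 3. Stack: [3]
STORE_FAST i → i=3. Stack: []
LOAD_FAST i → push 3. Stack: [3]
LOAD_CONST → push 3. Stack: [3, 3]
COMPARE_OP bool(<) → 3 vs 3 = False. Stack: [False]
POP_JUMP_IF_FALSE → pop False; jump. Stack: []
LOAD_FAST k → push -387005. Stack: [-387005]
RETURN_VALUE → return -387005.

-387005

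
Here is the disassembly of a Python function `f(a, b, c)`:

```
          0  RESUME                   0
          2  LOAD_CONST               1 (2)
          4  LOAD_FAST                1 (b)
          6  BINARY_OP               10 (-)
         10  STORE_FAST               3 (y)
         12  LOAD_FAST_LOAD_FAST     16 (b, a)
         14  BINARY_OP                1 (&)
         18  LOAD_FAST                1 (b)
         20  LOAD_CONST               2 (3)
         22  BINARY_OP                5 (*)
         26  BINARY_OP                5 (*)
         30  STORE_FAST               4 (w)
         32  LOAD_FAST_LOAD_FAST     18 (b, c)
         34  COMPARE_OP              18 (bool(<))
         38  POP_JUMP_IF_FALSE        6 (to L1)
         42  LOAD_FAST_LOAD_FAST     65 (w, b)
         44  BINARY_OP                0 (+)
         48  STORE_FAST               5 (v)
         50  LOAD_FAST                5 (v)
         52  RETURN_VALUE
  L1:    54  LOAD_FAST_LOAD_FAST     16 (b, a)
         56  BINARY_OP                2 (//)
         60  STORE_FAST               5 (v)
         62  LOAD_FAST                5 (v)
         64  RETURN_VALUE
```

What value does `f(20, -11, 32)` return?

-671

LOAD_CONST → push 2. Stack: [2]
LOAD_FAST b → push -11. Stack: [2, -11]
BINARY_OP - → 2 - -11 = 13. Stack: [13]
STORE_FAST y → y=13. Stack: []
LOAD_FAST_LOAD_FAST b,a → push -11,20. Stack: [-11, 20]
BINARY_OP & → -11 & 20 = 20. Stack: [20]
LOAD_FAST b → push -11. Stack: [20, -11]
LOAD_CONST → push 3. Stack: [20, -11, 3]
BINARY_OP * → -11 * 3 = -33. Stack: [20, -33]
BINARY_OP * → 20 * -33 = -660. Stack: [-660]
STORE_FAST w → w=-660. Stack: []
LOAD_FAST_LOAD_FAST b,c → push -11,32. Stack: [-11, 32]
COMPARE_OP bool(<) → -11 vs 32 = True. Stack: [True]
POP_JUMP_IF_FALSE → pop True; no jump. Stack: []
LOAD_FAST_LOAD_FAST w,b → push -660,-11. Stack: [-660, -11]
BINARY_OP + → -660 + -11 = -671. Stack: [-671]
STORE_FAST v → v=-671. Stack: []
LOAD_FAST v → push -671. Stack: [-671]
RETURN_VALUE → return -671.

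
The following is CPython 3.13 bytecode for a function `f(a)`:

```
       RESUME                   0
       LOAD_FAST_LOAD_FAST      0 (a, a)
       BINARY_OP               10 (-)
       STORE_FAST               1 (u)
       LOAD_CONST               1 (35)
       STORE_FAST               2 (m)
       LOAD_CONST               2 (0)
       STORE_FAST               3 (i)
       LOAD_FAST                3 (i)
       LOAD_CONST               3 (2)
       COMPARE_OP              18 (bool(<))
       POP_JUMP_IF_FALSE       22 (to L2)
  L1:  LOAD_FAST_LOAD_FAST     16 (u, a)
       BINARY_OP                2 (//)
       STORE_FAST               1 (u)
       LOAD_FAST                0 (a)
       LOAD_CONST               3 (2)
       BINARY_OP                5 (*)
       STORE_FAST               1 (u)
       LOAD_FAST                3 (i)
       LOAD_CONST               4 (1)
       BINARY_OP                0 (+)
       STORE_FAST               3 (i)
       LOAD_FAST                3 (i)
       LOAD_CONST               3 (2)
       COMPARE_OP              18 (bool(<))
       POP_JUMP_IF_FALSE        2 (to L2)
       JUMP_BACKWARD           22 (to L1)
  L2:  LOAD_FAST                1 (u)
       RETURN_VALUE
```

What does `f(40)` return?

80

LOAD_FAST_LOAD_FAST a,a → push 40,40. Stack: [40, 40]
BINARY_OP - → 40 - 40 = 0. Stack: [0]
STORE_FAST u → u=0. Stack: []
LOAD_CONST → push 35. Stack: [35]
STORE_FAST m → m=35. Stack: []
LOAD_CONST → push 0. Stack: [0]
STORE_FAST i → i=0. Stack: []
LOAD_FAST i → push 0. Stack: [0]
LOAD_CONST → push 2. Stack: [0, 2]
COMPARE_OP bool(<) → 0 vs 2 = True. Stack: [True]
POP_JUMP_IF_FALSE → pop True; no jump. Stack: []
LOAD_FAST_LOAD_FAST u,a → push 0,40. Stack: [0, 40]
BINARY_OP // → 0 // 40 = 0. Stack: [0]
STORE_FAST u → u=0. Stack: []
LOAD_FAST a → push 40. Stack: [40]
LOAD_CONST → push 2. Stack: [40, 2]
BINARY_OP * → 40 * 2 = 80. Stack: [80]
STORE_FAST u → u=80. Stack: []
LOAD_FAST i → push 0. Stack: [0]
LOAD_CONST → push 1. Stack: [0, 1]
BINARY_OP + → 0 + 1 = 1. Stack: [1]
STORE_FAST i → i=1. Stack: []
LOAD_FAST i → push 1. Stack: [1]
LOAD_CONST → push 2. Stack: [1, 2]
COMPARE_OP bool(<) → 1 vs 2 = True. Stack: [True]
POP_JUMP_IF_FALSE → pop True; no jump. Stack: []
LOAD_FAST_LOAD_FAST u,a → push 80,40. Stack: [80, 40]
BINARY_OP // → 80 // 40 = 2. Stack: [2]
STORE_FAST u → u=2. Stack: []
LOAD_FAST a → push 40. Stack: [40]
LOAD_CONST → push 2. Stack: [40, 2]
BINARY_OP * → 40 * 2 = 80. Stack: [80]
STORE_FAST u → u=80. Stack: []
LOAD_FAST i → push 1. Stack: [1]
LOAD_CONST → push 1. Stack: [1, 1]
BINARY_OP + → 1 + 1 = 2. Stack: [2]
STORE_FAST i → i=2. Stack: []
LOAD_FAST i → push 2. Stack: [2]
LOAD_CONST → push 2. Stack: [2, 2]
COMPARE_OP bool(<) → 2 vs 2 = False. Stack: [False]
POP_JUMP_IF_FALSE → pop False; jump. Stack: []
LOAD_FAST u → push 80. Stack: [80]
RETURN_VALUE → return 80.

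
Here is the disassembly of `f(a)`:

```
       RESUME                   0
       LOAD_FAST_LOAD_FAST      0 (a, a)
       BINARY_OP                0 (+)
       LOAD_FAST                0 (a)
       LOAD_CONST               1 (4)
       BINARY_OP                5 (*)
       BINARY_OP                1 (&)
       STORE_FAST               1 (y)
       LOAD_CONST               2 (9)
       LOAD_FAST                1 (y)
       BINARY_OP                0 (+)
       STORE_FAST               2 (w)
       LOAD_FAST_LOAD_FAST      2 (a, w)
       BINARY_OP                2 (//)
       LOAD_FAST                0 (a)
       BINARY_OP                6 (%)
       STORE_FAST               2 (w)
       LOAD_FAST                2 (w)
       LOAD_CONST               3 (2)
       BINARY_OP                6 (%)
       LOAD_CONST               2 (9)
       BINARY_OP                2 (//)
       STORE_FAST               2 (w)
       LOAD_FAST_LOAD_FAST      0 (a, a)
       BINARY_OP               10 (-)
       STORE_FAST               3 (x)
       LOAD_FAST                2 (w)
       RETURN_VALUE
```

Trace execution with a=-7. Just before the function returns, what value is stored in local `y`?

LOAD_FAST_LOAD_FAST a,a → push -7,-7. Stack: [-7, -7]
BINARY_OP + → -7 + -7 = -14. Stack: [-14]
LOAD_FAST a → push -7. Stack: [-14, -7]
LOAD_CONST → push 4. Stack: [-14, -7, 4]
BINARY_OP * → -7 * 4 = -28. Stack: [-14, -28]
BINARY_OP & → -14 & -28 = -32. Stack: [-32]
STORE_FAST y → y=-32. Stack: []
LOAD_CONST → push 9. Stack: [9]
LOAD_FAST y → push -32. Stack: [9, -32]
BINARY_OP + → 9 + -32 = -23. Stack: [-23]
STORE_FAST w → w=-23. Stack: []
LOAD_FAST_LOAD_FAST a,w → push -7,-23. Stack: [-7, -23]
BINARY_OP // → -7 // -23 = 0. Stack: [0]
LOAD_FAST a → push -7. Stack: [0, -7]
BINARY_OP % → 0 % -7 = 0. Stack: [0]
STORE_FAST w → w=0. Stack: []
LOAD_FAST w → push 0. Stack: [0]
LOAD_CONST → push 2. Stack: [0, 2]
BINARY_OP % → 0 % 2 = 0. Stack: [0]
LOAD_CONST → push 9. Stack: [0, 9]
BINARY_OP // → 0 // 9 = 0. Stack: [0]
STORE_FAST w → w=0. Stack: []
LOAD_FAST_LOAD_FAST a,a → push -7,-7. Stack: [-7, -7]
BINARY_OP - → -7 - -7 = 0. Stack: [0]
STORE_FAST x → x=0. Stack: []
LOAD_FAST w → push 0. Stack: [0]
RETURN_VALUE → return 0.

-32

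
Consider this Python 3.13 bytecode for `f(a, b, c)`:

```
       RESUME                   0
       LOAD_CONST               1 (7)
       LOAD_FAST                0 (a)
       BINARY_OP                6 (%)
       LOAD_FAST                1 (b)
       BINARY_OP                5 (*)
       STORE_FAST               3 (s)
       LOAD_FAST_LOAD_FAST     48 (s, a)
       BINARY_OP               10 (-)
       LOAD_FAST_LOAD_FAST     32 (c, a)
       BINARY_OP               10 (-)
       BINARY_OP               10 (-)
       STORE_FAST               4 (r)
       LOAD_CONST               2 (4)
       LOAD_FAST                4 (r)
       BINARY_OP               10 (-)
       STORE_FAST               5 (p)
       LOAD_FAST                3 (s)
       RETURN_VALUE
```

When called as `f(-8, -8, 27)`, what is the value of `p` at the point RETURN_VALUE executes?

LOAD_CONST → push 7. Stack: [7]
LOAD_FAST a → push -8. Stack: [7, -8]
BINARY_OP % → 7 % -8 = -1. Stack: [-1]
LOAD_FAST b → push -8. Stack: [-1, -8]
BINARY_OP * → -1 * -8 = 8. Stack: [8]
STORE_FAST s → s=8. Stack: []
LOAD_FAST_LOAD_FAST s,a → push 8,-8. Stack: [8, -8]
BINARY_OP - → 8 - -8 = 16. Stack: [16]
LOAD_FAST_LOAD_FAST c,a → push 27,-8. Stack: [16, 27, -8]
BINARY_OP - → 27 - -8 = 35. Stack: [16, 35]
BINARY_OP - → 16 - 35 = -19. Stack: [-19]
STORE_FAST r → r=-19. Stack: []
LOAD_CONST → push 4. Stack: [4]
LOAD_FAST r → push -19. Stack: [4, -19]
BINARY_OP - → 4 - -19 = 23. Stack: [23]
STORE_FAST p → p=23. Stack: []
LOAD_FAST s → push 8. Stack: [8]
RETURN_VALUE → return 8.

23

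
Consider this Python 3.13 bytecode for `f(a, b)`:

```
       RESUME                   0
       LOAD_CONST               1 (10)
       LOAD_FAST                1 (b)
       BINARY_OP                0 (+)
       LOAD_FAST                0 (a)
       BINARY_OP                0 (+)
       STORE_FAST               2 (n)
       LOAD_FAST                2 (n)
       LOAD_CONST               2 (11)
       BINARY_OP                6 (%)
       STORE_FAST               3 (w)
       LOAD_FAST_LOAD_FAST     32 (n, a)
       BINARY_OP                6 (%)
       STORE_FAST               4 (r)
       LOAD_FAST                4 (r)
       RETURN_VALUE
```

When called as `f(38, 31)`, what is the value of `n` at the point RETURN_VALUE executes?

LOAD_CONST → push 10. Stack: [10]
LOAD_FAST b → push 31. Stack: [10, 31]
BINARY_OP + → 10 + 31 = 41. Stack: [41]
LOAD_FAST a → push 38. Stack: [41, 38]
BINARY_OP + → 41 + 38 = 79. Stack: [79]
STORE_FAST n → n=79. Stack: []
LOAD_FAST n → push 79. Stack: [79]
LOAD_CONST → push 11. Stack: [79, 11]
BINARY_OP % → 79 % 11 = 2. Stack: [2]
STORE_FAST w → w=2. Stack: []
LOAD_FAST_LOAD_FAST n,a → push 79,38. Stack: [79, 38]
BINARY_OP % → 79 % 38 = 3. Stack: [3]
STORE_FAST r → r=3. Stack: []
LOAD_FAST r → push 3. Stack: [3]
RETURN_VALUE → return 3.

79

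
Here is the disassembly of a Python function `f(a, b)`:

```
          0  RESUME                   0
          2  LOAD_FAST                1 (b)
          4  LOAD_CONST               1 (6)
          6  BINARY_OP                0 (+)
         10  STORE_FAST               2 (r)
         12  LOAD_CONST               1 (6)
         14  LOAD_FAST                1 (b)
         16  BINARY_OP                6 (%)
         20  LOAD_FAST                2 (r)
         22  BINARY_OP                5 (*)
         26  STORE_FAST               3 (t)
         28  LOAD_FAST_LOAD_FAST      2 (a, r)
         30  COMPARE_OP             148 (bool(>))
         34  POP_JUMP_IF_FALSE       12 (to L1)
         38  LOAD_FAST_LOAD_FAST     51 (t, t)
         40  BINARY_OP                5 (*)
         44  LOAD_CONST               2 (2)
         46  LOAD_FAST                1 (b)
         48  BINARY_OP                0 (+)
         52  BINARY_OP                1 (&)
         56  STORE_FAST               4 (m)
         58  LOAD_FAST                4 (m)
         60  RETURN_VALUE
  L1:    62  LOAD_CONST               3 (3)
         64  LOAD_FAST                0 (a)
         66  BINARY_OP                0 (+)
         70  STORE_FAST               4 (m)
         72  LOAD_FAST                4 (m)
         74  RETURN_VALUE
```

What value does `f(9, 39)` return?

LOAD_FAST b → push 39. Stack: [39]
LOAD_CONST → push 6. Stack: [39, 6]
BINARY_OP + → 39 + 6 = 45. Stack: [45]
STORE_FAST r → r=45. Stack: []
LOAD_CONST → push 6. Stack: [6]
LOAD_FAST b → push 39. Stack: [6, 39]
BINARY_OP % → 6 % 39 = 6. Stack: [6]
LOAD_FAST r → push 45. Stack: [6, 45]
BINARY_OP * → 6 * 45 = 270. Stack: [270]
STORE_FAST t → t=270. Stack: []
LOAD_FAST_LOAD_FAST a,r → push 9,45. Stack: [9, 45]
COMPARE_OP bool(>) → 9 vs 45 = False. Stack: [False]
POP_JUMP_IF_FALSE → pop False; jump. Stack: []
LOAD_CONST → push 3. Stack: [3]
LOAD_FAST a → push 9. Stack: [3, 9]
BINARY_OP + → 3 + 9 = 12. Stack: [12]
STORE_FAST m → m=12. Stack: []
LOAD_FAST m → push 12. Stack: [12]
RETURN_VALUE → return 12.

12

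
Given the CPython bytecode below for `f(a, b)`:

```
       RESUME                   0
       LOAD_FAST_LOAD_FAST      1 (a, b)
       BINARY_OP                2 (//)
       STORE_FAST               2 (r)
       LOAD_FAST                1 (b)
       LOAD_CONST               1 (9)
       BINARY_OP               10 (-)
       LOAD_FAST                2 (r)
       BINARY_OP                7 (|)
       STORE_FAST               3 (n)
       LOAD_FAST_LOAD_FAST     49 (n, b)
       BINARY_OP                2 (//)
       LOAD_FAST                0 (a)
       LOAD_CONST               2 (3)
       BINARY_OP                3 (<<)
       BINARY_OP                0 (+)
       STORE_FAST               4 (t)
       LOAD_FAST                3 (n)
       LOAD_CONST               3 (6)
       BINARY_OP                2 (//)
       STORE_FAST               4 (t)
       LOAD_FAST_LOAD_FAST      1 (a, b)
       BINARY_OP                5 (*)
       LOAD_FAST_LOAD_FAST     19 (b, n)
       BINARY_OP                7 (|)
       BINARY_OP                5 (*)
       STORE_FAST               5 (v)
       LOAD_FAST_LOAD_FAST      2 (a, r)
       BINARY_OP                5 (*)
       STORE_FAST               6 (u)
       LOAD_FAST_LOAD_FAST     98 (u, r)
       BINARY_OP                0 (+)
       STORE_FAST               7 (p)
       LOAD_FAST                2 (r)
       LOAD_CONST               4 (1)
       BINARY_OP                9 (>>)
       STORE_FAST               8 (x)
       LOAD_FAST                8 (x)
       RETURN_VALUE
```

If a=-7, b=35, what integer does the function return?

-1

LOAD_FAST_LOAD_FAST a,b → push -7,35. Stack: [-7, 35]
BINARY_OP // → -7 // 35 = -1. Stack: [-1]
STORE_FAST r → r=-1. Stack: []
LOAD_FAST b → push 35. Stack: [35]
LOAD_CONST → push 9. Stack: [35, 9]
BINARY_OP - → 35 - 9 = 26. Stack: [26]
LOAD_FAST r → push -1. Stack: [26, -1]
BINARY_OP | → 26 | -1 = -1. Stack: [-1]
STORE_FAST n → n=-1. Stack: []
LOAD_FAST_LOAD_FAST n,b → push -1,35. Stack: [-1, 35]
BINARY_OP // → -1 // 35 = -1. Stack: [-1]
LOAD_FAST a → push -7. Stack: [-1, -7]
LOAD_CONST → push 3. Stack: [-1, -7, 3]
BINARY_OP << → -7 << 3 = -56. Stack: [-1, -56]
BINARY_OP + → -1 + -56 = -57. Stack: [-57]
STORE_FAST t → t=-57. Stack: []
LOAD_FAST n → push -1. Stack: [-1]
LOAD_CONST → push 6. Stack: [-1, 6]
BINARY_OP // → -1 // 6 = -1. Stack: [-1]
STORE_FAST t → t=-1. Stack: []
LOAD_FAST_LOAD_FAST a,b → push -7,35. Stack: [-7, 35]
BINARY_OP * → -7 * 35 = -245. Stack: [-245]
LOAD_FAST_LOAD_FAST b,n → push 35,-1. Stack: [-245, 35, -1]
BINARY_OP | → 35 | -1 = -1. Stack: [-245, -1]
BINARY_OP * → -245 * -1 = 245. Stack: [245]
STORE_FAST v → v=245. Stack: []
LOAD_FAST_LOAD_FAST a,r → push -7,-1. Stack: [-7, -1]
BINARY_OP * → -7 * -1 = 7. Stack: [7]
STORE_FAST u → u=7. Stack: []
LOAD_FAST_LOAD_FAST u,r → push 7,-1. Stack: [7, -1]
BINARY_OP + → 7 + -1 = 6. Stack: [6]
STORE_FAST p → p=6. Stack: []
LOAD_FAST r → push -1. Stack: [-1]
LOAD_CONST → push 1. Stack: [-1, 1]
BINARY_OP >> → -1 >> 1 = -1. Stack: [-1]
STORE_FAST x → x=-1. Stack: []
LOAD_FAST x → push -1. Stack: [-1]
RETURN_VALUE → return -1.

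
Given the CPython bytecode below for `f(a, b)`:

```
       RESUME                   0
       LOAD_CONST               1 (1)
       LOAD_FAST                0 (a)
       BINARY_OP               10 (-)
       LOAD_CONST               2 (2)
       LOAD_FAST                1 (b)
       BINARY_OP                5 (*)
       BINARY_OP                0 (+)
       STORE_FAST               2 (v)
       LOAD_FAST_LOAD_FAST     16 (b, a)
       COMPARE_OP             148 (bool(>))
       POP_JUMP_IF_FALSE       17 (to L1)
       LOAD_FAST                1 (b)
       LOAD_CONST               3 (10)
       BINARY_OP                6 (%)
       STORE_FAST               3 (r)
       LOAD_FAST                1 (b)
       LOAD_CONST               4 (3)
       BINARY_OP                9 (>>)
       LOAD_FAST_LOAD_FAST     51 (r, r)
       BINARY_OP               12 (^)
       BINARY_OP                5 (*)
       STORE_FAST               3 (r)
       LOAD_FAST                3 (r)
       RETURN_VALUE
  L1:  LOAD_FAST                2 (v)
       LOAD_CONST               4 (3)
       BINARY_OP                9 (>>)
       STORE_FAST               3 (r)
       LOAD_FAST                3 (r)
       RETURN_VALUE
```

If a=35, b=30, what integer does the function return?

LOAD_CONST → push 1. Stack: [1]
LOAD_FAST a → push 35. Stack: [1, 35]
BINARY_OP - → 1 - 35 = -34. Stack: [-34]
LOAD_CONST → push 2. Stack: [-34, 2]
LOAD_FAST b → push 30. Stack: [-34, 2, 30]
BINARY_OP * → 2 * 30 = 60. Stack: [-34, 60]
BINARY_OP + → -34 + 60 = 26. Stack: [26]
STORE_FAST v → v=26. Stack: []
LOAD_FAST_LOAD_FAST b,a → push 30,35. Stack: [30, 35]
COMPARE_OP bool(>) → 30 vs 35 = False. Stack: [False]
POP_JUMP_IF_FALSE → pop False; jump. Stack: []
LOAD_FAST v → push 26. Stack: [26]
LOAD_CONST → push 3. Stack: [26, 3]
BINARY_OP >> → 26 >> 3 = 3. Stack: [3]
STORE_FAST r → r=3. Stack: []
LOAD_FAST r → push 3. Stack: [3]
RETURN_VALUE → return 3.

3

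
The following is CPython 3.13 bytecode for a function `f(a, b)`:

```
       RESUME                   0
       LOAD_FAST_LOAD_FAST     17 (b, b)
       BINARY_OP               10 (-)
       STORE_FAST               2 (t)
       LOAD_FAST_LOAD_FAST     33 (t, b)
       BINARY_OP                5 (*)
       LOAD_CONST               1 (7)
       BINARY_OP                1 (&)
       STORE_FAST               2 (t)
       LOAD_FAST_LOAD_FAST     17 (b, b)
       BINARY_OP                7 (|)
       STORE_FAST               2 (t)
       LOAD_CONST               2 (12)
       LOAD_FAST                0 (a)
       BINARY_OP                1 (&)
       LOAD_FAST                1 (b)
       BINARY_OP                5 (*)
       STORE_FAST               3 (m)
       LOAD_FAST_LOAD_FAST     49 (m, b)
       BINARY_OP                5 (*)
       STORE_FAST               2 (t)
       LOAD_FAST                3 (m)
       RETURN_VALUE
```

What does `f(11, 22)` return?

LOAD_FAST_LOAD_FAST b,b → push 22,22. Stack: [22, 22]
BINARY_OP - → 22 - 22 = 0. Stack: [0]
STORE_FAST t → t=0. Stack: []
LOAD_FAST_LOAD_FAST t,b → push 0,22. Stack: [0, 22]
BINARY_OP * → 0 * 22 = 0. Stack: [0]
LOAD_CONST → push 7. Stack: [0, 7]
BINARY_OP & → 0 & 7 = 0. Stack: [0]
STORE_FAST t → t=0. Stack: []
LOAD_FAST_LOAD_FAST b,b → push 22,22. Stack: [22, 22]
BINARY_OP | → 22 | 22 = 22. Stack: [22]
STORE_FAST t → t=22. Stack: []
LOAD_CONST → push 12. Stack: [12]
LOAD_FAST a → push 11. Stack: [12, 11]
BINARY_OP & → 12 & 11 = 8. Stack: [8]
LOAD_FAST b → push 22. Stack: [8, 22]
BINARY_OP * → 8 * 22 = 176. Stack: [176]
STORE_FAST m → m=176. Stack: []
LOAD_FAST_LOAD_FAST m,b → push 176,22. Stack: [176, 22]
BINARY_OP * → 176 * 22 = 3872. Stack: [3872]
STORE_FAST t → t=3872. Stack: []
LOAD_FAST m → push 176. Stack: [176]
RETURN_VALUE → return 176.

176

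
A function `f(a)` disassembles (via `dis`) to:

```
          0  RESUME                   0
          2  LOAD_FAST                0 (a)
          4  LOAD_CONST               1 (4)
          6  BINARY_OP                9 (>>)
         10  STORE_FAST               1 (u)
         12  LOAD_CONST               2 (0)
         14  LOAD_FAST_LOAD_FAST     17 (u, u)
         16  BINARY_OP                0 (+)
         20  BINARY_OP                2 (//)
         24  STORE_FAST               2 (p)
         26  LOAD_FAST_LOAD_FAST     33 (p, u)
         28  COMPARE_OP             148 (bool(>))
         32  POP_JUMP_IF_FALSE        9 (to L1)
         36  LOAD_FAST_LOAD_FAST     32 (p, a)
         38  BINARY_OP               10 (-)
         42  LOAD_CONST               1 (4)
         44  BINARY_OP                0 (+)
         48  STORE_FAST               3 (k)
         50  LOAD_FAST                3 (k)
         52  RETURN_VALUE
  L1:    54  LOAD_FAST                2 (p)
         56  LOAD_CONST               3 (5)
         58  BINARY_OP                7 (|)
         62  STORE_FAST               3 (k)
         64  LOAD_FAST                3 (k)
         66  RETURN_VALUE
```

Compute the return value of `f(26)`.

LOAD_FAST a → push 26. Stack: [26]
LOAD_CONST → push 4. Stack: [26, 4]
BINARY_OP >> → 26 >> 4 = 1. Stack: [1]
STORE_FAST u → u=1. Stack: []
LOAD_CONST → push 0. Stack: [0]
LOAD_FAST_LOAD_FAST u,u → push 1,1. Stack: [0, 1, 1]
BINARY_OP + → 1 + 1 = 2. Stack: [0, 2]
BINARY_OP // → 0 // 2 = 0. Stack: [0]
STORE_FAST p → p=0. Stack: []
LOAD_FAST_LOAD_FAST p,u → push 0,1. Stack: [0, 1]
COMPARE_OP bool(>) → 0 vs 1 = False. Stack: [False]
POP_JUMP_IF_FALSE → pop False; jump. Stack: []
LOAD_FAST p → push 0. Stack: [0]
LOAD_CONST → push 5. Stack: [0, 5]
BINARY_OP | → 0 | 5 = 5. Stack: [5]
STORE_FAST k → k=5. Stack: []
LOAD_FAST k → push 5. Stack: [5]
RETURN_VALUE → return 5.

5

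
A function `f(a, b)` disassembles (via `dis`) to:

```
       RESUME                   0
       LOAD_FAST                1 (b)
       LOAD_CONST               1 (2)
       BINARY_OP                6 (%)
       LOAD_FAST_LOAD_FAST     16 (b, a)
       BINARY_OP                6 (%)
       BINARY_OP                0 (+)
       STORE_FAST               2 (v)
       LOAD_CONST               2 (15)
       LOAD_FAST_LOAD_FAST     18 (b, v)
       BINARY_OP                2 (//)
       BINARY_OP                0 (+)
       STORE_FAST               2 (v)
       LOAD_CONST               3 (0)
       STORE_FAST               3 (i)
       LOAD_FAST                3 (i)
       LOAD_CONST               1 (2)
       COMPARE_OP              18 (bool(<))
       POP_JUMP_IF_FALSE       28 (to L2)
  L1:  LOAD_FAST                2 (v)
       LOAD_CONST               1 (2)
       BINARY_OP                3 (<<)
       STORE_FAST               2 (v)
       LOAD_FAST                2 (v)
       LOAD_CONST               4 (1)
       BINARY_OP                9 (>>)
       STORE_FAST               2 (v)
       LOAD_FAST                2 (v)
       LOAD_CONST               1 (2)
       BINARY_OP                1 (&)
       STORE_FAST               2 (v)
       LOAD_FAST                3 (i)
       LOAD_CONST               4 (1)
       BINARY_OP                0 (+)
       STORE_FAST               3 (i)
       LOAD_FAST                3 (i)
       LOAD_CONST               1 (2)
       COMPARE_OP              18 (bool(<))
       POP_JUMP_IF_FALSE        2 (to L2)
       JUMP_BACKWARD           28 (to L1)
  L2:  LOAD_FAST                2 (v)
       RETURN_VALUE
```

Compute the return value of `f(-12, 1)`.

0

LOAD_FAST b → push 1. Stack: [1]
LOAD_CONST → push 2. Stack: [1, 2]
BINARY_OP % → 1 % 2 = 1. Stack: [1]
LOAD_FAST_LOAD_FAST b,a → push 1,-12. Stack: [1, 1, -12]
BINARY_OP % → 1 % -12 = -11. Stack: [1, -11]
BINARY_OP + → 1 + -11 = -10. Stack: [-10]
STORE_FAST v → v=-10. Stack: []
LOAD_CONST → push 15. Stack: [15]
LOAD_FAST_LOAD_FAST b,v → push 1,-10. Stack: [15, 1, -10]
BINARY_OP // → 1 // -10 = -1. Stack: [15, -1]
BINARY_OP + → 15 + -1 = 14. Stack: [14]
STORE_FAST v → v=14. Stack: []
LOAD_CONST → push 0. Stack: [0]
STORE_FAST i → i=0. Stack: []
LOAD_FAST i → push 0. Stack: [0]
LOAD_CONST → push 2. Stack: [0, 2]
COMPARE_OP bool(<) → 0 vs 2 = True. Stack: [True]
POP_JUMP_IF_FALSE → pop True; no jump. Stack: []
LOAD_FAST v → push 14. Stack: [14]
LOAD_CONST → push 2. Stack: [14, 2]
BINARY_OP << → 14 << 2 = 56. Stack: [56]
STORE_FAST v → v=56. Stack: []
LOAD_FAST v → push 56. Stack: [56]
LOAD_CONST → push 1. Stack: [56, 1]
BINARY_OP >> → 56 >> 1 = 28. Stack: [28]
STORE_FAST v → v=28. Stack: []
LOAD_FAST v → push 28. Stack: [28]
LOAD_CONST → push 2. Stack: [28, 2]
BINARY_OP & → 28 & 2 = 0. Stack: [0]
STORE_FAST v → v=0. Stack: []
LOAD_FAST i → push 0. Stack: [0]
LOAD_CONST → push 1. Stack: [0, 1]
BINARY_OP + → 0 + 1 = 1. Stack: [1]
STORE_FAST i → i=1. Stack: []
LOAD_FAST i → push 1. Stack: [1]
LOAD_CONST → push 2. Stack: [1, 2]
COMPARE_OP bool(<) → 1 vs 2 = True. Stack: [True]
POP_JUMP_IF_FALSE → pop True; no jump. Stack: []
LOAD_FAST v → push 0. Stack: [0]
LOAD_CONST → push 2. Stack: [0, 2]
BINARY_OP << → 0 << 2 = 0. Stack: [0]
STORE_FAST v → v=0. Stack: []
LOAD_FAST v → push 0. Stack: [0]
LOAD_CONST → push 1. Stack: [0, 1]
BINARY_OP >> → 0 >> 1 = 0. Stack: [0]
STORE_FAST v → v=0. Stack: []
LOAD_FAST v → push 0. Stack: [0]
LOAD_CONST → push 2. Stack: [0, 2]
BINARY_OP & → 0 & 2 = 0. Stack: [0]
STORE_FAST v → v=0. Stack: []
LOAD_FAST i → push 1. Stack: [1]
LOAD_CONST → push 1. Stack: [1, 1]
BINARY_OP + → 1 + 1 = 2. Stack: [2]
STORE_FAST i → i=2. Stack: []
LOAD_FAST i → push 2. Stack: [2]
LOAD_CONST → push 2. Stack: [2, 2]
COMPARE_OP bool(<) → 2 vs 2 = False. Stack: [False]
POP_JUMP_IF_FALSE → pop False; jump. Stack: []
LOAD_FAST v → push 0. Stack: [0]
RETURN_VALUE → return 0.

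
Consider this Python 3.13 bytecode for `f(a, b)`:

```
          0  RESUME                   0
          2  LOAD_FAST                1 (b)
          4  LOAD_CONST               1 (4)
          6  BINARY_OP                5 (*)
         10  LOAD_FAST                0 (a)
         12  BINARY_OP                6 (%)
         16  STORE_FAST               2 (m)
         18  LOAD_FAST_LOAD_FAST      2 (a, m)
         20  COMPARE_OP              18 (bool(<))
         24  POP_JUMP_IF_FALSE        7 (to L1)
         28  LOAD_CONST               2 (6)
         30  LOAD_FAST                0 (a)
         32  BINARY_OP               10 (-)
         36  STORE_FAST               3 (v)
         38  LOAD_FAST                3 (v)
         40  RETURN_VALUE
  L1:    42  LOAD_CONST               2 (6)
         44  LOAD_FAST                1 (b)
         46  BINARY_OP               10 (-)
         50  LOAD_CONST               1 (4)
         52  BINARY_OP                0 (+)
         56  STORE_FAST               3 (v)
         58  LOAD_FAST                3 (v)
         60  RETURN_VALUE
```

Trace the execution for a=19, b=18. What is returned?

LOAD_FAST b → push 18. Stack: [18]
LOAD_CONST → push 4. Stack: [18, 4]
BINARY_OP * → 18 * 4 = 72. Stack: [72]
LOAD_FAST a → push 19. Stack: [72, 19]
BINARY_OP % → 72 % 19 = 15. Stack: [15]
STORE_FAST m → m=15. Stack: []
LOAD_FAST_LOAD_FAST a,m → push 19,15. Stack: [19, 15]
COMPARE_OP bool(<) → 19 vs 15 = False. Stack: [False]
POP_JUMP_IF_FALSE → pop False; jump. Stack: []
LOAD_CONST → push 6. Stack: [6]
LOAD_FAST b → push 18. Stack: [6, 18]
BINARY_OP - → 6 - 18 = -12. Stack: [-12]
LOAD_CONST → push 4. Stack: [-12, 4]
BINARY_OP + → -12 + 4 = -8. Stack: [-8]
STORE_FAST v → v=-8. Stack: []
LOAD_FAST v → push -8. Stack: [-8]
RETURN_VALUE → return -8.

-8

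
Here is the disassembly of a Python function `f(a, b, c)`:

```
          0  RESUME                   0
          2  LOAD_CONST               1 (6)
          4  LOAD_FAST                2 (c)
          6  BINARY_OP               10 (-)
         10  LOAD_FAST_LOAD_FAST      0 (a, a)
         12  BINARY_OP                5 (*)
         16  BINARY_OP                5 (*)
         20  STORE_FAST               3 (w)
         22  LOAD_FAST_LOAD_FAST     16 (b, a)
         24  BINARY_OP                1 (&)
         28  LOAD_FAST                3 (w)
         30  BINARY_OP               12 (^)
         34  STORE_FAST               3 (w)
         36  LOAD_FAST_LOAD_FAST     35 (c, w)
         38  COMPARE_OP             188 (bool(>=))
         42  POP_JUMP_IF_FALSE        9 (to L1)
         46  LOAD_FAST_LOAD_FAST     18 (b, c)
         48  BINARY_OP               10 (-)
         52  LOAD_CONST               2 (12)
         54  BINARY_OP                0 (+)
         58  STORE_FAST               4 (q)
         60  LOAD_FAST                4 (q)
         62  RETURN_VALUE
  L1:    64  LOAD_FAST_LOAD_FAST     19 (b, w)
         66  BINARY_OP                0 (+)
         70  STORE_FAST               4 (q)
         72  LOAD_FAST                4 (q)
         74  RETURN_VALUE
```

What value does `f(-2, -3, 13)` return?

LOAD_CONST → push 6. Stack: [6]
LOAD_FAST c → push 13. Stack: [6, 13]
BINARY_OP - → 6 - 13 = -7. Stack: [-7]
LOAD_FAST_LOAD_FAST a,a → push -2,-2. Stack: [-7, -2, -2]
BINARY_OP * → -2 * -2 = 4. Stack: [-7, 4]
BINARY_OP * → -7 * 4 = -28. Stack: [-28]
STORE_FAST w → w=-28. Stack: []
LOAD_FAST_LOAD_FAST b,a → push -3,-2. Stack: [-3, -2]
BINARY_OP & → -3 & -2 = -4. Stack: [-4]
LOAD_FAST w → push -28. Stack: [-4, -28]
BINARY_OP ^ → -4 ^ -28 = 24. Stack: [24]
STORE_FAST w → w=24. Stack: []
LOAD_FAST_LOAD_FAST c,w → push 13,24. Stack: [13, 24]
COMPARE_OP bool(>=) → 13 vs 24 = False. Stack: [False]
POP_JUMP_IF_FALSE → pop False; jump. Stack: []
LOAD_FAST_LOAD_FAST b,w → push -3,24. Stack: [-3, 24]
BINARY_OP + → -3 + 24 = 21. Stack: [21]
STORE_FAST q → q=21. Stack: []
LOAD_FAST q → push 21. Stack: [21]
RETURN_VALUE → return 21.

21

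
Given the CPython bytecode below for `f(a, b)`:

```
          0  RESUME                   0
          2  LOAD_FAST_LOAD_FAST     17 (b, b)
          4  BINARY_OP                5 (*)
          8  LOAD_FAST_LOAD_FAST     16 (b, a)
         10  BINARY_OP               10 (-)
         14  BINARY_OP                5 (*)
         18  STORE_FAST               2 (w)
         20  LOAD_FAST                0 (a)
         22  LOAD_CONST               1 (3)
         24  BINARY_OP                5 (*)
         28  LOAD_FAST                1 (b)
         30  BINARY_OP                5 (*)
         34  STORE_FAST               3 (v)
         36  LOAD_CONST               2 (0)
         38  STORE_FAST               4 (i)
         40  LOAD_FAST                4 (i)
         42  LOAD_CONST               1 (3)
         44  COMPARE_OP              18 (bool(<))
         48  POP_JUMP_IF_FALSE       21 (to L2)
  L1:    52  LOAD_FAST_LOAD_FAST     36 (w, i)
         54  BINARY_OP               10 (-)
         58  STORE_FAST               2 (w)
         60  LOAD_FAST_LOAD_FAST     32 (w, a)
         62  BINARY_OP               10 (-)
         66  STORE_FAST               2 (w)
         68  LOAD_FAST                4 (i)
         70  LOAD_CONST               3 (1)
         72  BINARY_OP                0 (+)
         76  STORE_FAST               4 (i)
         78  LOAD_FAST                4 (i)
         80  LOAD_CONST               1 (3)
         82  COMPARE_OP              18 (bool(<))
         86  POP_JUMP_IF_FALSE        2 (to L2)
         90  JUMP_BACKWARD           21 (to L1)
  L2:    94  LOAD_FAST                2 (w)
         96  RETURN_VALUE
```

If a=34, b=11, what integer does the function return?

-2888

LOAD_FAST_LOAD_FAST b,b → push 11,11
BINARY_OP * → 11 * 11 = 121
LOAD_FAST_LOAD_FAST b,a → push 11,34
BINARY_OP - → 11 - 34 = -23
BINARY_OP * → 121 * -23 = -2783
STORE_FAST w → w=-2783
LOAD_FAST a → push 34
LOAD_CONST → push 3
BINARY_OP * → 34 * 3 = 102
LOAD_FAST b → push 11
BINARY_OP * → 102 * 11 = 1122
STORE_FAST v → v=1122
LOAD_CONST → push 0
STORE_FAST i → i=0
LOAD_FAST i → push 0
LOAD_CONST → push 3
COMPARE_OP bool(<) → 0 vs 3 = True
POP_JUMP_IF_FALSE → pop True; no jump
LOAD_FAST_LOAD_FAST w,i → push -2783,0
BINARY_OP - → -2783 - 0 = -2783
STORE_FAST w → w=-2783
LOAD_FAST_LOAD_FAST w,a → push -2783,34
BINARY_OP - → -2783 - 34 = -2817
STORE_FAST w → w=-2817
LOAD_FAST i → push 0
LOAD_CONST → push 1
BINARY_OP + → 0 + 1 = 1
STORE_FAST i → i=1
LOAD_FAST i → push 1
LOAD_CONST → push 3
COMPARE_OP bool(<) → 1 vs 3 = True
POP_JUMP_IF_FALSE → pop True; no jump
LOAD_FAST_LOAD_FAST w,i → push -2817,1
BINARY_OP - → -2817 - 1 = -2818
STORE_FAST w → w=-2818
LOAD_FAST_LOAD_FAST w,a → push -2818,34
BINARY_OP - → -2818 - 34 = -2852
STORE_FAST w → w=-2852
LOAD_FAST i → push 1
LOAD_CONST → push 1
BINARY_OP + → 1 + 1 = 2
STORE_FAST i → i=2
LOAD_FAST i → push 2
LOAD_CONST → push 3
COMPARE_OP bool(<) → 2 vs 3 = True
POP_JUMP_IF_FALSE → pop True; no jump
LOAD_FAST_LOAD_FAST w,i → push -2852,2
BINARY_OP - → -2852 - 2 = -2854
STORE_FAST w → w=-2854
LOAD_FAST_LOAD_FAST w,a → push -2854,34
BINARY_OP - → -2854 - 34 = -2888
STORE_FAST w → w=-2888
LOAD_FAST i → push 2
LOAD_CONST → push 1
BINARY_OP + → 2 + 1 = 3
STORE_FAST i → i=3
LOAD_FAST i → push 3
LOAD_CONST → push 3
COMPARE_OP bool(<) → 3 vs 3 = False
POP_JUMP_IF_FALSE → pop False; jump
LOAD_FAST w → push -2888
RETURN_VALUE → return -2888.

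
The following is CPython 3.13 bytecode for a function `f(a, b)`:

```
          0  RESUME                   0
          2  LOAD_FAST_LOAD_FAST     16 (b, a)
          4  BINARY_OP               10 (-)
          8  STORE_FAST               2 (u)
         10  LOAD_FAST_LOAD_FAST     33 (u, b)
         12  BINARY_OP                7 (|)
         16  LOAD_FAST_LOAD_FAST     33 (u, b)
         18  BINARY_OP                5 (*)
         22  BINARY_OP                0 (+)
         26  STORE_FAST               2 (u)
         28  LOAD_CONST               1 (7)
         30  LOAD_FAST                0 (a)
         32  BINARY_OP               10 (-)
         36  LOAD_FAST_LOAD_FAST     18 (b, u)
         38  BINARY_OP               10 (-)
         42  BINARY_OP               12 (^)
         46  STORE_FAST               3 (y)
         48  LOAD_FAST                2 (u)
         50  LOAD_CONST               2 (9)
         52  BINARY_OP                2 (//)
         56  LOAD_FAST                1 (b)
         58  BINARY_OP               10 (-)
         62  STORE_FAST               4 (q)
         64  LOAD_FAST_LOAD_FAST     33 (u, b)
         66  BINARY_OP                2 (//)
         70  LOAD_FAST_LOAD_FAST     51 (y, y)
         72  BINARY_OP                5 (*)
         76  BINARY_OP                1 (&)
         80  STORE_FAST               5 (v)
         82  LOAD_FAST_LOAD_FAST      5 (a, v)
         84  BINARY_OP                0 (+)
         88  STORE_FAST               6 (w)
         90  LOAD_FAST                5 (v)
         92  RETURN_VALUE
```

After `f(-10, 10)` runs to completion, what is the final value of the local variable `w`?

7

LOAD_FAST_LOAD_FAST b,a → push 10,-10. Stack: [10, -10]
BINARY_OP - → 10 - -10 = 20. Stack: [20]
STORE_FAST u → u=20. Stack: []
LOAD_FAST_LOAD_FAST u,b → push 20,10. Stack: [20, 10]
BINARY_OP | → 20 | 10 = 30. Stack: [30]
LOAD_FAST_LOAD_FAST u,b → push 20,10. Stack: [30, 20, 10]
BINARY_OP * → 20 * 10 = 200. Stack: [30, 200]
BINARY_OP + → 30 + 200 = 230. Stack: [230]
STORE_FAST u → u=230. Stack: []
LOAD_CONST → push 7. Stack: [7]
LOAD_FAST a → push -10. Stack: [7, -10]
BINARY_OP - → 7 - -10 = 17. Stack: [17]
LOAD_FAST_LOAD_FAST b,u → push 10,230. Stack: [17, 10, 230]
BINARY_OP - → 10 - 230 = -220. Stack: [17, -220]
BINARY_OP ^ → 17 ^ -220 = -203. Stack: [-203]
STORE_FAST y → y=-203. Stack: []
LOAD_FAST u → push 230. Stack: [230]
LOAD_CONST → push 9. Stack: [230, 9]
BINARY_OP // → 230 // 9 = 25. Stack: [25]
LOAD_FAST b → push 10. Stack: [25, 10]
BINARY_OP - → 25 - 10 = 15. Stack: [15]
STORE_FAST q → q=15. Stack: []
LOAD_FAST_LOAD_FAST u,b → push 230,10. Stack: [230, 10]
BINARY_OP // → 230 // 10 = 23. Stack: [23]
LOAD_FAST_LOAD_FAST y,y → push -203,-203. Stack: [23, -203, -203]
BINARY_OP * → -203 * -203 = 41209. Stack: [23, 41209]
BINARY_OP & → 23 & 41209 = 17. Stack: [17]
STORE_FAST v → v=17. Stack: []
LOAD_FAST_LOAD_FAST a,v → push -10,17. Stack: [-10, 17]
BINARY_OP + → -10 + 17 = 7. Stack: [7]
STORE_FAST w → w=7. Stack: []
LOAD_FAST v → push 17. Stack: [17]
RETURN_VALUE → return 17.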